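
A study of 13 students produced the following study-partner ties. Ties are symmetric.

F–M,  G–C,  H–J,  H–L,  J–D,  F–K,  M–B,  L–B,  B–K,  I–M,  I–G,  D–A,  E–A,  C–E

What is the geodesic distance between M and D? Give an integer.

One shortest route is M – B – L – H – J – D, which uses 5 edges, and at distance 4 from M we only reach {E, J}, which does not include D. So d(M,D) = 5.

5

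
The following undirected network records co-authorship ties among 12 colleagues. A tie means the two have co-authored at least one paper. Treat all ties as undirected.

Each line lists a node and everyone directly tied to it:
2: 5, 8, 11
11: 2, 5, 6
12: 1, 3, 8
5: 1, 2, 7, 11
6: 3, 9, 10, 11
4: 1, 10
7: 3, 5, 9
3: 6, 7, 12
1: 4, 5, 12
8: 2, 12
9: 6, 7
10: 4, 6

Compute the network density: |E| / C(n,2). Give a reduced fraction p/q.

17/66

There are 17 edges and 12 nodes, so the maximum possible is C(12,2) = 66.
Density = 17/66.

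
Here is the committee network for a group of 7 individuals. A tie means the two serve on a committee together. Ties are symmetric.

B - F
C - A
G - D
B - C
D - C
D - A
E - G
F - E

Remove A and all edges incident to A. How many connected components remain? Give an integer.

A's neighbors (C and D) remain reachable from one another through other ties, so the rest of the network stays in one piece.

1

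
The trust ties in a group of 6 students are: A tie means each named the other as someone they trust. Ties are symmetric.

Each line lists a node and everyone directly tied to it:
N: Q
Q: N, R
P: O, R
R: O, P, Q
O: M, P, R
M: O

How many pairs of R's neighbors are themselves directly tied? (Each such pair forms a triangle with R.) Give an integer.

R's neighbors: O, P, and Q.
Neighbor pairs that are themselves tied: R–O–P. Each forms one triangle with R, for 1 in total.

1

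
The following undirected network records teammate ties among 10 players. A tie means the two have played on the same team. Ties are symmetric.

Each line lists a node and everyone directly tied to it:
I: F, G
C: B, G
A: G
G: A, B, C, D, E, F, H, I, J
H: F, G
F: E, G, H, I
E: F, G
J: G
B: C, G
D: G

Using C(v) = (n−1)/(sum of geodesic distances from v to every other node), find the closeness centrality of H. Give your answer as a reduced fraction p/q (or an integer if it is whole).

9/16

Distances from H: A:2, B:2, C:2, D:2, E:2, F:1, G:1, I:2, J:2. Sum = 16.
n = 10, so closeness = 9/16.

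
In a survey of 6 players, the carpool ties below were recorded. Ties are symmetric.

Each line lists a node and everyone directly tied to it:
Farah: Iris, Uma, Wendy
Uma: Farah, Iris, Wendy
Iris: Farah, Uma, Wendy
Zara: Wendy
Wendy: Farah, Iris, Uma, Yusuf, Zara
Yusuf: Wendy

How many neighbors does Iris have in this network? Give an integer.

3

Iris is directly tied to Farah, Uma, and Wendy. That is 3 neighbors, so the degree of Iris is 3.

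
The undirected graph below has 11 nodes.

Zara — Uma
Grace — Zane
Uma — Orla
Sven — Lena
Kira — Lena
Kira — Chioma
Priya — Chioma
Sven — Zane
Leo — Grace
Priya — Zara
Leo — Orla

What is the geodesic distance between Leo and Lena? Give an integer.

4

One shortest route is Leo – Grace – Zane – Sven – Lena, which uses 4 edges, and at distance 3 from Leo we only reach {Sven, Zara}, which does not include Lena. So d(Leo,Lena) = 4.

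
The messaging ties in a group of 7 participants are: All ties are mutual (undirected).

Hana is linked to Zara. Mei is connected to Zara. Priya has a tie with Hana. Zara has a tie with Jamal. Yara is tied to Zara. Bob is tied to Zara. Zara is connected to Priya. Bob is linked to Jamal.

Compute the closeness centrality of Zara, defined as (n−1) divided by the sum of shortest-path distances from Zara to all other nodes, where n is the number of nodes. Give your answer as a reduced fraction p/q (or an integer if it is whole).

Distances from Zara: Bob:1, Hana:1, Jamal:1, Mei:1, Priya:1, Yara:1. Sum = 6.
n = 7, so closeness = 6/6 = 1.

1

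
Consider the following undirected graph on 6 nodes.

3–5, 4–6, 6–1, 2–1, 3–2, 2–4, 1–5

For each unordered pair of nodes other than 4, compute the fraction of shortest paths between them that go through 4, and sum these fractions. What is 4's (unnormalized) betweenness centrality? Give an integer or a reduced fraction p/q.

5/6

Pairs whose geodesics pass through 4 — 2–6: 1/2; 3–6: 1/3.
All other pairs contribute 0.
Summing the contributions gives betweenness(4) = 5/6.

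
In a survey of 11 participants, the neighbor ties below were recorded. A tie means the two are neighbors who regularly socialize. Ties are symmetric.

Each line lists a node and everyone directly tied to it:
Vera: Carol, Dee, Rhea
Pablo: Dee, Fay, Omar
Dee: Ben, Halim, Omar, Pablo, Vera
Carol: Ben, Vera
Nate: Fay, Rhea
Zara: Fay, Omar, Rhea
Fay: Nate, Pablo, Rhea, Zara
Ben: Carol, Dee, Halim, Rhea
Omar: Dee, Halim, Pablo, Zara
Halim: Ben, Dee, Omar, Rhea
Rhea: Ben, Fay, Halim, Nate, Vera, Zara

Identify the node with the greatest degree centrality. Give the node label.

Rhea

Degrees — Ben:4, Carol:2, Dee:5, Fay:4, Halim:4, Nate:2, Omar:4, Pablo:3, Rhea:6, Vera:3, Zara:3.
The maximum is 6, attained only by Rhea.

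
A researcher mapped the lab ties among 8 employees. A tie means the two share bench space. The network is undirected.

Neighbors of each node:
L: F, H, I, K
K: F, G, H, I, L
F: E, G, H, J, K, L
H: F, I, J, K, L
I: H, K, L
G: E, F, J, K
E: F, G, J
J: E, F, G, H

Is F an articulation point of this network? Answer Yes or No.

No

Even without F, every remaining node can still reach every other (the residual graph is connected), so F is not a cut vertex.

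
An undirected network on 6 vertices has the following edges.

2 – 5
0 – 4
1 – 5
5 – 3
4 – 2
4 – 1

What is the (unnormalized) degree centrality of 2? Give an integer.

2 is directly tied to 4 and 5. That is 2 neighbors, so the degree of 2 is 2.

2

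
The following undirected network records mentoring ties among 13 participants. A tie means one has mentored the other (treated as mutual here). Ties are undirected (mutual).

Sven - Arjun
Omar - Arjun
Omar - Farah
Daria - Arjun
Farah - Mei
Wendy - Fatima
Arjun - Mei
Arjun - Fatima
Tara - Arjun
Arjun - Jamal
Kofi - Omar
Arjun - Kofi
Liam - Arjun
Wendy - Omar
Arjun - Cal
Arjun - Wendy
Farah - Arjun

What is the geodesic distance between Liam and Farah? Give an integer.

2

One shortest route is Liam – Arjun – Farah, which uses 2 edges, and Liam and Farah are not directly tied, so nothing shorter exists. So d(Liam,Farah) = 2.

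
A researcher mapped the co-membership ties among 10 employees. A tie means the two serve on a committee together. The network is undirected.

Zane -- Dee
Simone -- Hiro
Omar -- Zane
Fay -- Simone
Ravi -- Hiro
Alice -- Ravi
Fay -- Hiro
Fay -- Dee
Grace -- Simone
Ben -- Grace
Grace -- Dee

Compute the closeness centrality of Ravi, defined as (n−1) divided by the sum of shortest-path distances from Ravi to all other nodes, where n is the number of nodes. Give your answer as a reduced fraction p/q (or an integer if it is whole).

Distances from Ravi: Alice:1, Ben:4, Dee:3, Fay:2, Grace:3, Hiro:1, Omar:5, Simone:2, Zane:4. Sum = 25.
n = 10, so closeness = 9/25.

9/25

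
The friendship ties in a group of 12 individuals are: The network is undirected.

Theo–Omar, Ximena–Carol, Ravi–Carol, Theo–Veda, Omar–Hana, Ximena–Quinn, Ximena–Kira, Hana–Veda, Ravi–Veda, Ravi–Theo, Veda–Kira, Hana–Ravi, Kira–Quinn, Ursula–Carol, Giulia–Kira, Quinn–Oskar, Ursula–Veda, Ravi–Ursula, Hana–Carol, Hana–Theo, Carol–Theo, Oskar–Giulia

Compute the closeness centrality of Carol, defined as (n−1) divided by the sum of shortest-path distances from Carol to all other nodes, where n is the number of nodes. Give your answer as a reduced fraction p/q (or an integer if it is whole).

11/19

Distances from Carol: Giulia:3, Hana:1, Kira:2, Omar:2, Oskar:3, Quinn:2, Ravi:1, Theo:1, Ursula:1, Veda:2, Ximena:1. Sum = 19.
n = 12, so closeness = 11/19.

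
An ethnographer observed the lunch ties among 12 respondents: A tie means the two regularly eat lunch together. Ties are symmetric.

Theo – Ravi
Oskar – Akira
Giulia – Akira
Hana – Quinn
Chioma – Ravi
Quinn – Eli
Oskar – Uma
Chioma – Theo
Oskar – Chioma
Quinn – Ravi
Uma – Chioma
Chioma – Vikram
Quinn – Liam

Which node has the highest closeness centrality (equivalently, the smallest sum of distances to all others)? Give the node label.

Chioma

Farness (sum of distances to all others) for each node — Akira:34, Chioma:21, Eli:36, Giulia:44, Hana:36, Liam:36, Oskar:26, Quinn:26, Ravi:22, Theo:26, Uma:28, Vikram:31.
The smallest farness is 21, for Chioma, so Chioma has the highest closeness.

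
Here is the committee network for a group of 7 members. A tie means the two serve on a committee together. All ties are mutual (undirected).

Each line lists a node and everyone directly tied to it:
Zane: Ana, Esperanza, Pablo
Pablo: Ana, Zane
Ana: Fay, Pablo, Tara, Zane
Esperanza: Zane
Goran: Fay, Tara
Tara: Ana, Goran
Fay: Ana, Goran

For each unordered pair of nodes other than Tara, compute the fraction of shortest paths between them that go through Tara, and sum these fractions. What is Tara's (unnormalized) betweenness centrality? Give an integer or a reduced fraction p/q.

2

Pairs whose geodesics pass through Tara — Esperanza–Goran: 1/2; Zane–Goran: 1/2; Ana–Goran: 1/2; Pablo–Goran: 1/2.
All other pairs contribute 0.
Summing the contributions gives betweenness(Tara) = 2.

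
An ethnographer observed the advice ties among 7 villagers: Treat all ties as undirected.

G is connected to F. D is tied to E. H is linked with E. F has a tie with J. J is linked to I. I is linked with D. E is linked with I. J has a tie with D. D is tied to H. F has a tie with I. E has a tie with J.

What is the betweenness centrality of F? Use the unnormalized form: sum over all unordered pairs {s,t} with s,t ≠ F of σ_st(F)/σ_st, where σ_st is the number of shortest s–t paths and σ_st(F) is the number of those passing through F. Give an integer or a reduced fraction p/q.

5

Pairs whose geodesics pass through F — J–G: 1; I–G: 1; G–D: 2/2; G–H: 4/4; G–E: 2/2.
All other pairs contribute 0.
Summing the contributions gives betweenness(F) = 5.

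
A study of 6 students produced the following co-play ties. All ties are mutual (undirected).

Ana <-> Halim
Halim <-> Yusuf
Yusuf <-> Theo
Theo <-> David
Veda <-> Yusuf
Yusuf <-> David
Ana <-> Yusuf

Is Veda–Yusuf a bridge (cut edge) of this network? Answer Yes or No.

Yes

Without the Veda–Yusuf edge there is no alternate route between Veda and Yusuf, so the network disconnects. It is a bridge.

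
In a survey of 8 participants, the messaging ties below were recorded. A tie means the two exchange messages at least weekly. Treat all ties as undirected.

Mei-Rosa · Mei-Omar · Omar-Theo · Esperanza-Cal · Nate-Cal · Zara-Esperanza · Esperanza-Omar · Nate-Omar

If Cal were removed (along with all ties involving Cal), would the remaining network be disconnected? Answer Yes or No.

No

Even without Cal, every remaining node can still reach every other (the residual graph is connected), so Cal is not a cut vertex.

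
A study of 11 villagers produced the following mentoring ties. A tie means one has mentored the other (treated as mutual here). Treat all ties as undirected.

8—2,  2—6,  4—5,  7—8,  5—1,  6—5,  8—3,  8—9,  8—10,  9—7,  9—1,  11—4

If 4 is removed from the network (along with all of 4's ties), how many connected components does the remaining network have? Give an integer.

2

Without 4, the remaining ties split the others into: {1, 2, 3, 5, 6, 7, 8, 9, 10}; {11}.
That's 2 separate components.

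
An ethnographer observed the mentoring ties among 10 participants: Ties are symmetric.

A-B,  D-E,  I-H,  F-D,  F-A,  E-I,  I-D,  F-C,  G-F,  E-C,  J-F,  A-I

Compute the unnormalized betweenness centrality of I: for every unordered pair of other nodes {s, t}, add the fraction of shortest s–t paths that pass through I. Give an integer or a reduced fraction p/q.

11

Pairs whose geodesics pass through I — B–D: 1/2; B–E: 1; B–H: 1; D–A: 1/2; D–H: 1; A–E: 1; A–H: 1; J–H: 2/2; F–H: 2/2; G–H: 2/2; E–H: 1; H–C: 1.
All other pairs contribute 0.
Summing the contributions gives betweenness(I) = 11.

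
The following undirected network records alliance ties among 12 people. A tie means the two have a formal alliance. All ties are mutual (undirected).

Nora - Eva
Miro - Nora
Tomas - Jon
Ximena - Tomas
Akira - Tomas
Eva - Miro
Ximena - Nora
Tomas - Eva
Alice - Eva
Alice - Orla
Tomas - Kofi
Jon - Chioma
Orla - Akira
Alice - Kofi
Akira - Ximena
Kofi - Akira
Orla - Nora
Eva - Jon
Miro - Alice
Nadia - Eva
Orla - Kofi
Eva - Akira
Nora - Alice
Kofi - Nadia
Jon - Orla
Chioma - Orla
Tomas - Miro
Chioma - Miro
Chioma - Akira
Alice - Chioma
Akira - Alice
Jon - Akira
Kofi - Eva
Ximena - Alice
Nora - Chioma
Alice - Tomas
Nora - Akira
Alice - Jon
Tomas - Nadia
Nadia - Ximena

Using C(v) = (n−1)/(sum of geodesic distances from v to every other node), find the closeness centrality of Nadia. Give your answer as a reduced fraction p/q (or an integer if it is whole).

Distances from Nadia: Akira:2, Alice:2, Chioma:3, Eva:1, Jon:2, Kofi:1, Miro:2, Nora:2, Orla:2, Tomas:1, Ximena:1. Sum = 19.
n = 12, so closeness = 11/19.

11/19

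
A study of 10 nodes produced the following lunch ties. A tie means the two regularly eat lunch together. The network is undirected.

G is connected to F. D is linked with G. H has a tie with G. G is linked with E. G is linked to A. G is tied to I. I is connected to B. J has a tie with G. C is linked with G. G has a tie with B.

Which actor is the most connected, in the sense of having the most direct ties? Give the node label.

G

Degrees — A:1, B:2, C:1, D:1, E:1, F:1, G:9, H:1, I:2, J:1.
The maximum is 9, attained only by G.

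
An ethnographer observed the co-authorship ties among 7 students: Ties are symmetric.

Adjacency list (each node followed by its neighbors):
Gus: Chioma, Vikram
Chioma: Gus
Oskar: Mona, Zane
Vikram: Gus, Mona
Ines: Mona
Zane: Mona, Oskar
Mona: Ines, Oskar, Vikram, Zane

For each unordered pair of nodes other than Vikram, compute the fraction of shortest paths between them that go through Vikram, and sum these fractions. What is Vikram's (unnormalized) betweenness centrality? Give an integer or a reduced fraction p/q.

Pairs whose geodesics pass through Vikram — Ines–Chioma: 1; Ines–Gus: 1; Mona–Chioma: 1; Mona–Gus: 1; Chioma–Oskar: 1; Chioma–Zane: 1; Oskar–Gus: 1; Gus–Zane: 1.
All other pairs contribute 0.
Summing the contributions gives betweenness(Vikram) = 8.

8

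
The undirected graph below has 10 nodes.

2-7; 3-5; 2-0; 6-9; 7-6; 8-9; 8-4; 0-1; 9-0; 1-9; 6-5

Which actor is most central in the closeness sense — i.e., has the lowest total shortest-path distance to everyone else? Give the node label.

Farness (sum of distances to all others) for each node — 0:19, 1:21, 2:22, 3:30, 4:29, 5:22, 6:16, 7:21, 8:21, 9:15.
The smallest farness is 15, for 9, so 9 has the highest closeness.

9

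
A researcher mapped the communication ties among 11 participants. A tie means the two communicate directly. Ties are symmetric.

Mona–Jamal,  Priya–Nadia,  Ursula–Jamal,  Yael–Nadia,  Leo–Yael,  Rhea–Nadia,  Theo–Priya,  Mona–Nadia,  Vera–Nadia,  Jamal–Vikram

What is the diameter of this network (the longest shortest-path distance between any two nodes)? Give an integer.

Eccentricity of each node (its greatest distance to any other): Jamal:4, Leo:5, Mona:3, Nadia:3, Priya:4, Rhea:4, Theo:5, Ursula:5, Vera:4, Vikram:5, Yael:4.
The maximum eccentricity is 5, realized for instance by the pair Ursula–Leo via Ursula – Jamal – Mona – Nadia – Yael – Leo. So the diameter is 5.

5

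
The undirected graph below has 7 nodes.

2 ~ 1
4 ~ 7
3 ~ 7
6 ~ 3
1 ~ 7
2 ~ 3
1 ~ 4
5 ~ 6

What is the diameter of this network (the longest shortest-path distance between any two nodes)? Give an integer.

Eccentricity of each node (its greatest distance to any other): 1:4, 2:3, 3:2, 4:4, 5:4, 6:3, 7:3.
The maximum eccentricity is 4, realized for instance by the pair 1–5 via 1 – 7 – 3 – 6 – 5. So the diameter is 4.

4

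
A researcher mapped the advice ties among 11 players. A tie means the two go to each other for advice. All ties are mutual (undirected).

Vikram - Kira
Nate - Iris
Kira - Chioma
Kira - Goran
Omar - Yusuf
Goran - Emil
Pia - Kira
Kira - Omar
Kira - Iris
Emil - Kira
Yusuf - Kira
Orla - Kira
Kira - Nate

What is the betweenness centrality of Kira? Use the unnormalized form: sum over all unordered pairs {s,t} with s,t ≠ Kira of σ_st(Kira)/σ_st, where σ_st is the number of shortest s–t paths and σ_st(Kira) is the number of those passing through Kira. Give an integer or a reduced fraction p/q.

Pairs whose geodesics pass through Kira — Vikram–Nate: 1; Vikram–Yusuf: 1; Vikram–Orla: 1; Vikram–Omar: 1; Vikram–Chioma: 1; Vikram–Iris: 1; Vikram–Emil: 1; Vikram–Goran: 1; Vikram–Pia: 1; Nate–Yusuf: 1; Nate–Orla: 1; Nate–Omar: 1; Nate–Chioma: 1; Nate–Emil: 1 … (+28 more pairs).
All other pairs contribute 0.
Summing the contributions gives betweenness(Kira) = 42.

42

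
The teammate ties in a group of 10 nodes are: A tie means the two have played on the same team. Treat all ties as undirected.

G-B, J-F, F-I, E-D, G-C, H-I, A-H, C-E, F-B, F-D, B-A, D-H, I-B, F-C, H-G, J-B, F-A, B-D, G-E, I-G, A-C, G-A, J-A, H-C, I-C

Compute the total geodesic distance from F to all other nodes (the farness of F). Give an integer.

Distances from F: A:1, B:1, C:1, D:1, E:2, G:2, H:2, I:1, J:1.
Sum = 1 + 1 + 1 + 1 + 2 + 2 + 2 + 1 + 1 = 12.

12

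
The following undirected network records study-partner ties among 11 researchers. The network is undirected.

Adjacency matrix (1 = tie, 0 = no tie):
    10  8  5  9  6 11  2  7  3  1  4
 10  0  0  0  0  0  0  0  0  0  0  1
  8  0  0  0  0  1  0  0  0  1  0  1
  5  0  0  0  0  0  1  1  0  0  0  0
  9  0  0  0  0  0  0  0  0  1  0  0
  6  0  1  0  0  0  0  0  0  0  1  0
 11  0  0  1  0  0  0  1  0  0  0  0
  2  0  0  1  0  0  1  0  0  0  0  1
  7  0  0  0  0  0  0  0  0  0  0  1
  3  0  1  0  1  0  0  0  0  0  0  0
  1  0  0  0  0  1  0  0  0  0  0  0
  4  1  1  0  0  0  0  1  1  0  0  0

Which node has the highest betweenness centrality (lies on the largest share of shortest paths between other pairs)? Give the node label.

Unnormalized betweenness of each node: 1:0, 2:16, 3:9, 4:32, 5:0, 6:9, 7:0, 8:28, 9:0, 10:0, 11:0.
4 has the largest value, 32, making it the main broker — the node through which the most shortest paths run.

4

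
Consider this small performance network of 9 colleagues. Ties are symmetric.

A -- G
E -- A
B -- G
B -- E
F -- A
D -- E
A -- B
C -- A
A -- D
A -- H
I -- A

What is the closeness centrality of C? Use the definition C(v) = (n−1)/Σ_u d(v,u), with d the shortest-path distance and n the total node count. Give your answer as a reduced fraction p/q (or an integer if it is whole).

8/15

Distances from C: A:1, B:2, D:2, E:2, F:2, G:2, H:2, I:2. Sum = 15.
n = 9, so closeness = 8/15.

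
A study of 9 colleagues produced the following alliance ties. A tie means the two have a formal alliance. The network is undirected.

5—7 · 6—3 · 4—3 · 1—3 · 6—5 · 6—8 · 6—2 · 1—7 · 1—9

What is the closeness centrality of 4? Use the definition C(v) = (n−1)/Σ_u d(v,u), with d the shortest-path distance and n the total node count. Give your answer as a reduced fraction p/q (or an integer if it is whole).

2/5

Distances from 4: 1:2, 2:3, 3:1, 5:3, 6:2, 7:3, 8:3, 9:3. Sum = 20.
n = 9, so closeness = 8/20 = 2/5.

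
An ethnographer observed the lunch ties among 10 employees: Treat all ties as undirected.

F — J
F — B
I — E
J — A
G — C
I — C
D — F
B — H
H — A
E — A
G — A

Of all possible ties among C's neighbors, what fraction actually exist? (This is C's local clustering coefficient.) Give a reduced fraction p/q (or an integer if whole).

0

C's neighbors: G and I (k = 2).
Possible neighbor pairs: C(2,2) = 1. Edges among them: none → e = 0.
Clustering(C) = 0/1.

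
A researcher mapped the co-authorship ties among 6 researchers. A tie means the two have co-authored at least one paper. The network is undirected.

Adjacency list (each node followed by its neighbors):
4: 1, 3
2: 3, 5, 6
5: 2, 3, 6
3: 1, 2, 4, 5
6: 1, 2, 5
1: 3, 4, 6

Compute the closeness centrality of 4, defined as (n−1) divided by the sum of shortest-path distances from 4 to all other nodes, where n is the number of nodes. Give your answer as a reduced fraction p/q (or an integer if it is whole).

Distances from 4: 1:1, 2:2, 3:1, 5:2, 6:2. Sum = 8.
n = 6, so closeness = 5/8.

5/8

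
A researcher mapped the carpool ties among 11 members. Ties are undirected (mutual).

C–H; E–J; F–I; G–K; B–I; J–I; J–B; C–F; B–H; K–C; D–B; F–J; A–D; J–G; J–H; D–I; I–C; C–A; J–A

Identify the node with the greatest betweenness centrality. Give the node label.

Unnormalized betweenness of each node: A:5/2, B:7/3, C:47/6, D:5/6, E:0, F:1/2, G:7/3, H:4/3, I:29/6, J:37/2, K:1.
J has the largest value, 37/2, making it the main broker — the node through which the most shortest paths run.

J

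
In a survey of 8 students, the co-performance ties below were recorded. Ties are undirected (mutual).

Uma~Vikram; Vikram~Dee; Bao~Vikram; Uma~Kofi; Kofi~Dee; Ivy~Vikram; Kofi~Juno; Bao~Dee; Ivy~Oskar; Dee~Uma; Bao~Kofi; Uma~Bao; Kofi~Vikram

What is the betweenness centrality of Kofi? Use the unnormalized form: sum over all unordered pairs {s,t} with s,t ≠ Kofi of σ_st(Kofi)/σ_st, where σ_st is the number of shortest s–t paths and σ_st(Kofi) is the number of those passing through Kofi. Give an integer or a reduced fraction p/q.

Pairs whose geodesics pass through Kofi — Juno–Dee: 1; Juno–Vikram: 1; Juno–Bao: 1; Juno–Uma: 1; Juno–Oskar: 1; Juno–Ivy: 1.
All other pairs contribute 0.
Summing the contributions gives betweenness(Kofi) = 6.

6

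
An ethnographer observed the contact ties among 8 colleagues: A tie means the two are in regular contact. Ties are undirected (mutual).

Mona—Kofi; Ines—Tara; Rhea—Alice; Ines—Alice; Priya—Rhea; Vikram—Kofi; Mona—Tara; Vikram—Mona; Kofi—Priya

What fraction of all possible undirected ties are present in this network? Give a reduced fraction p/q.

There are 9 edges and 8 nodes, so the maximum possible is C(8,2) = 28.
Density = 9/28.

9/28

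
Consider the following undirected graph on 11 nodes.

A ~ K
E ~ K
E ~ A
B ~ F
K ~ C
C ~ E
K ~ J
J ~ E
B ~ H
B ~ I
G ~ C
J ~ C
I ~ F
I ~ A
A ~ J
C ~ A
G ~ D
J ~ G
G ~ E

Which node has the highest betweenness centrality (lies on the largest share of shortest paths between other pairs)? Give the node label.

Unnormalized betweenness of each node: A:24, B:9, C:4, D:0, E:4, F:0, G:9, H:0, I:21, J:4, K:0.
A has the largest value, 24, making it the main broker — the node through which the most shortest paths run.

A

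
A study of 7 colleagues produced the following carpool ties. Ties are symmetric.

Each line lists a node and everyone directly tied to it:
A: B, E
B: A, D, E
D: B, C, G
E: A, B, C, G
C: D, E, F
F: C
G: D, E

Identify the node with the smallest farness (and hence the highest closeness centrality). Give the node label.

Farness (sum of distances to all others) for each node — A:11, B:10, C:9, D:9, E:8, F:14, G:11.
The smallest farness is 8, for E, so E has the highest closeness.

E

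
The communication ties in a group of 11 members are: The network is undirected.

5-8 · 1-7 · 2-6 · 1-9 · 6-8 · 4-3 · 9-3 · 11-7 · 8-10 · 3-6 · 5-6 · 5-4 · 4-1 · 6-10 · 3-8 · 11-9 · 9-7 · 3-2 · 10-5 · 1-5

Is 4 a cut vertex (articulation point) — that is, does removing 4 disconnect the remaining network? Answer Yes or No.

Even without 4, every remaining node can still reach every other (the residual graph is connected), so 4 is not a cut vertex.

No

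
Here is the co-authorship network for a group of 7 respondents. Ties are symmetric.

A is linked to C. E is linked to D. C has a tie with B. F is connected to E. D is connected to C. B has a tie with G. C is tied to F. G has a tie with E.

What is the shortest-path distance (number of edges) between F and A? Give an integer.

2

One shortest route is F – C – A, which uses 2 edges, and F and A are not directly tied, so nothing shorter exists. So d(F,A) = 2.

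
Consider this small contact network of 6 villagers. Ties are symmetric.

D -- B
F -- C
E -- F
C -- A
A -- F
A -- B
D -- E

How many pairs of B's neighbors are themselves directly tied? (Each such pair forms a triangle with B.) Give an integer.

0

B's neighbors are A and D, but none of them are tied to each other, so no triangle contains B.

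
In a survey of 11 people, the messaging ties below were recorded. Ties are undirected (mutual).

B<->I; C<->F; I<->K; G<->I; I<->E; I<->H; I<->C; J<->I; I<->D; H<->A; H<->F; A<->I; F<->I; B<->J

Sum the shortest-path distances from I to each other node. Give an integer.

Distances from I: A:1, B:1, C:1, D:1, E:1, F:1, G:1, H:1, J:1, K:1.
Sum = 1 + 1 + 1 + 1 + 1 + 1 + 1 + 1 + 1 + 1 = 10.

10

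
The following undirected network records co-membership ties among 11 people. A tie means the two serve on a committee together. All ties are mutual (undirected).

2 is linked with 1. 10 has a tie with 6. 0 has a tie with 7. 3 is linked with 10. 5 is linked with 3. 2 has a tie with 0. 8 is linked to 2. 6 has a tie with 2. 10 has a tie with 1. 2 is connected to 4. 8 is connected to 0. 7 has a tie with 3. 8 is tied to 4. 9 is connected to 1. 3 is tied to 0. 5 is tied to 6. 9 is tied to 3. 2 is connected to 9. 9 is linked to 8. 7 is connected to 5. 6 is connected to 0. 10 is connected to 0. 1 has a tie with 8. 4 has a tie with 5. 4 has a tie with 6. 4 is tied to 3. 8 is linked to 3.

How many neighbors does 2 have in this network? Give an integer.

6

2 is directly tied to 0, 1, 4, 6, 8, and 9. That is 6 neighbors, so the degree of 2 is 6.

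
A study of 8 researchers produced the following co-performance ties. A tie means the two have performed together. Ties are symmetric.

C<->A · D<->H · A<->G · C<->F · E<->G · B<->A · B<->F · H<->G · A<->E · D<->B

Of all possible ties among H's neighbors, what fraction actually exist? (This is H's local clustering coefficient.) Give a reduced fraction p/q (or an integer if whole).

0

H's neighbors: D and G (k = 2).
Possible neighbor pairs: C(2,2) = 1. Edges among them: none → e = 0.
Clustering(H) = 0/1.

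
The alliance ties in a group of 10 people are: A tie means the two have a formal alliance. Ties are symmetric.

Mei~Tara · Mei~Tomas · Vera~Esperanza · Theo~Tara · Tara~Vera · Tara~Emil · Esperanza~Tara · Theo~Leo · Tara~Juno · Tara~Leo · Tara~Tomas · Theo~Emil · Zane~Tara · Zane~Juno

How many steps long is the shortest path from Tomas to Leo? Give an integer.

One shortest route is Tomas – Tara – Leo, which uses 2 edges, and Tomas and Leo are not directly tied, so nothing shorter exists. So d(Tomas,Leo) = 2.

2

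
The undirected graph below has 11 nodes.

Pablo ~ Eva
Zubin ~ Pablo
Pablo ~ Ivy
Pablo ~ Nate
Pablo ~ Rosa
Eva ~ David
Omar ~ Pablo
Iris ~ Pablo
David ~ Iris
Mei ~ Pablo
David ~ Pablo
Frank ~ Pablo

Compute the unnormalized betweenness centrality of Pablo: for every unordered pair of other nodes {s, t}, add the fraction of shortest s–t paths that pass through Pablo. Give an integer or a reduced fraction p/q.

85/2

Pairs whose geodesics pass through Pablo — David–Frank: 1; David–Zubin: 1; David–Nate: 1; David–Ivy: 1; David–Rosa: 1; David–Omar: 1; David–Mei: 1; Frank–Zubin: 1; Frank–Nate: 1; Frank–Ivy: 1; Frank–Rosa: 1; Frank–Eva: 1; Frank–Iris: 1; Frank–Omar: 1 … (+29 more pairs).
All other pairs contribute 0.
Summing the contributions gives betweenness(Pablo) = 85/2.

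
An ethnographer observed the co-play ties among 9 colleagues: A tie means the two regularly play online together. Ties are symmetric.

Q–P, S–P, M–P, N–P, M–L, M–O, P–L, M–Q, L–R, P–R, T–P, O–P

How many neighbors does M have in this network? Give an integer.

4

M is directly tied to L, O, P, and Q. That is 4 neighbors, so the degree of M is 4.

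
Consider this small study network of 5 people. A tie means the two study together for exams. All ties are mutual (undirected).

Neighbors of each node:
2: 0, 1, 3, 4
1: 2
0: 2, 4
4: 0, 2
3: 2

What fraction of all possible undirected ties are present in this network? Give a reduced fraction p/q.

1/2

There are 5 edges and 5 nodes, so the maximum possible is C(5,2) = 10.
Density = 5/10 = 1/2.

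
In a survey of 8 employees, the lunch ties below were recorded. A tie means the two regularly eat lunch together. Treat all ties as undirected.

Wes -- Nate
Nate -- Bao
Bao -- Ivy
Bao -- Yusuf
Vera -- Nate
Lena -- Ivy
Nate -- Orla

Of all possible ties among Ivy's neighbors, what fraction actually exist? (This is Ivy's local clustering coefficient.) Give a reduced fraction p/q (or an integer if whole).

Ivy's neighbors: Bao and Lena (k = 2).
Possible neighbor pairs: C(2,2) = 1. Edges among them: none → e = 0.
Clustering(Ivy) = 0/1.

0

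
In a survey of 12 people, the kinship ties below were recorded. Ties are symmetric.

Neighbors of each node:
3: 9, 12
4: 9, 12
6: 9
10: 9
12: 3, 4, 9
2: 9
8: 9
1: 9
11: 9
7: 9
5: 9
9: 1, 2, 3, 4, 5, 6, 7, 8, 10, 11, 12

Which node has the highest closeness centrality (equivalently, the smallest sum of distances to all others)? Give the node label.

9

Farness (sum of distances to all others) for each node — 1:21, 2:21, 3:20, 4:20, 5:21, 6:21, 7:21, 8:21, 9:11, 10:21, 11:21, 12:19.
The smallest farness is 11, for 9, so 9 has the highest closeness.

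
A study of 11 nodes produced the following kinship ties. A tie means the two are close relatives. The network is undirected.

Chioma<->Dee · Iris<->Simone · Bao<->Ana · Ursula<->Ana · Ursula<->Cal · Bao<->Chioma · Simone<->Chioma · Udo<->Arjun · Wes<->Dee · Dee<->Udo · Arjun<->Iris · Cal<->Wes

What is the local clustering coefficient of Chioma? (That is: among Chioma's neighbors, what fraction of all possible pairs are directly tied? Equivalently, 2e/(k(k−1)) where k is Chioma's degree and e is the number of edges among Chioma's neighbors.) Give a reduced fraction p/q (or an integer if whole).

Chioma's neighbors: Bao, Dee, and Simone (k = 3).
Possible neighbor pairs: C(3,2) = 3. Edges among them: none → e = 0.
Clustering(Chioma) = 0/3 = 0.

0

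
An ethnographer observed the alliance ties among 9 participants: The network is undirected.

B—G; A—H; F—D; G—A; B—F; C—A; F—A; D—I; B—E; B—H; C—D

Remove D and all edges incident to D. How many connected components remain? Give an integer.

2

Without D, the remaining ties split the others into: {A, B, C, E, F, G, H}; {I}.
That's 2 separate components.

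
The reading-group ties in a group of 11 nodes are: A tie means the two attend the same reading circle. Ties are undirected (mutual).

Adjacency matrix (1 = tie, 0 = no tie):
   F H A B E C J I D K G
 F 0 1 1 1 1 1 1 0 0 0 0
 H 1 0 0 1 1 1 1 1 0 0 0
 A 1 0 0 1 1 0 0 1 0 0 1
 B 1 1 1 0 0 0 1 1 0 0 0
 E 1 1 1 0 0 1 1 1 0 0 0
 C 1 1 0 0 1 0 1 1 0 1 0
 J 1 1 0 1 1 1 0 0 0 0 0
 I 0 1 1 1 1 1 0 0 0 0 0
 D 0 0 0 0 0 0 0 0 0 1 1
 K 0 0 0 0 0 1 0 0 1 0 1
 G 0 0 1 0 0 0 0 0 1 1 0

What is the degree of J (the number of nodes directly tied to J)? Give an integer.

5

J is directly tied to B, C, E, F, and H. That is 5 neighbors, so the degree of J is 5.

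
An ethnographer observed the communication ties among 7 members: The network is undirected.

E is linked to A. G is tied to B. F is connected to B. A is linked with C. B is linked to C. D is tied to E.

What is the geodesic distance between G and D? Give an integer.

One shortest route is G – B – C – A – E – D, which uses 5 edges, and at distance 4 from G we only reach {E}, which does not include D. So d(G,D) = 5.

5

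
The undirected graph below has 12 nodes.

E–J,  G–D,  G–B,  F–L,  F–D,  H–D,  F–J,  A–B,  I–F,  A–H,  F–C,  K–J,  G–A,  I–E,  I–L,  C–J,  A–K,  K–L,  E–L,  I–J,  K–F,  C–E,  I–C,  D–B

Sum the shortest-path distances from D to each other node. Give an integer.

19

Distances from D: A:2, B:1, C:2, E:3, F:1, G:1, H:1, I:2, J:2, K:2, L:2.
Sum = 2 + 1 + 2 + 3 + 1 + 1 + 1 + 2 + 2 + 2 + 2 = 19.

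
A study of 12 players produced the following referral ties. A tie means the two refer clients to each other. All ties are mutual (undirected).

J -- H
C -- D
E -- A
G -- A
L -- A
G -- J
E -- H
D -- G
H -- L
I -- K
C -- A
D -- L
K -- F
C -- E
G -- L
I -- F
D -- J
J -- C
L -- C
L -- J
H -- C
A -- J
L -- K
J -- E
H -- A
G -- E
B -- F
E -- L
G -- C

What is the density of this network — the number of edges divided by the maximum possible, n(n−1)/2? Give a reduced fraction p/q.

There are 29 edges and 12 nodes, so the maximum possible is C(12,2) = 66.
Density = 29/66.

29/66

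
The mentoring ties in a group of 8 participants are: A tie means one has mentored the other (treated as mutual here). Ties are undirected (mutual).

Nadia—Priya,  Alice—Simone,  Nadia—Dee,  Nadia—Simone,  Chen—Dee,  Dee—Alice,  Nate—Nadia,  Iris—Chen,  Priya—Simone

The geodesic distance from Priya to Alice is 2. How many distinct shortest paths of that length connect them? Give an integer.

1

The shortest distance is 2, and the only length-2 path is Priya–Simone–Alice. So there is exactly 1 shortest path.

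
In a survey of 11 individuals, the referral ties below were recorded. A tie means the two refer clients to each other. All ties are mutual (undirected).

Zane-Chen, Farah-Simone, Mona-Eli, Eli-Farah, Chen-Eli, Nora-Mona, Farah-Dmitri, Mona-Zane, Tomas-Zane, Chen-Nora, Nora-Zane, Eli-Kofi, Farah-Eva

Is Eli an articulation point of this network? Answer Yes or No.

Yes

Removing Eli leaves {Dmitri, Eva, Farah, and Simone} with no path to {Chen, Mona, Nora, Tomas, and Zane}, so the network splits into 3 components. Eli is a cut vertex.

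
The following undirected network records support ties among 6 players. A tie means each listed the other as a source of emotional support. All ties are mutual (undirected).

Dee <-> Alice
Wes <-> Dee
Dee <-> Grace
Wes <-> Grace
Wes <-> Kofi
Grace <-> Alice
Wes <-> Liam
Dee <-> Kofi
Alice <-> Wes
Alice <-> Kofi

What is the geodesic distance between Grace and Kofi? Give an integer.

One shortest route is Grace – Wes – Kofi, which uses 2 edges, and Grace and Kofi are not directly tied, so nothing shorter exists. So d(Grace,Kofi) = 2.

2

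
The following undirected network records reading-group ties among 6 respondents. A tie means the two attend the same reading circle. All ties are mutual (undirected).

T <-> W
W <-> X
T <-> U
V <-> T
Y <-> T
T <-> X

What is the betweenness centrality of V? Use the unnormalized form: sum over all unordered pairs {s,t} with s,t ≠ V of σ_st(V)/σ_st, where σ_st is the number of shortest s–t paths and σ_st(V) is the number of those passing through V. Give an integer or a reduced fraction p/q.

No shortest path between any pair of other nodes passes through V.
Summing the contributions gives betweenness(V) = 0.

0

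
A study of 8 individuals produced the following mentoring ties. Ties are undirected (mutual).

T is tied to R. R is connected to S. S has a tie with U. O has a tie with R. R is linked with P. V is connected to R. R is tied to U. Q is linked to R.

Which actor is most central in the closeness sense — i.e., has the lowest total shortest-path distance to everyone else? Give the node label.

Farness (sum of distances to all others) for each node — O:13, P:13, Q:13, R:7, S:12, T:13, U:12, V:13.
The smallest farness is 7, for R, so R has the highest closeness.

R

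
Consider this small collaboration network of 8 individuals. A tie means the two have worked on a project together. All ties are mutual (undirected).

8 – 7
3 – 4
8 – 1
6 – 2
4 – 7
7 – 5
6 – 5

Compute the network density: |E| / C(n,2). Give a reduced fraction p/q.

1/4

There are 7 edges and 8 nodes, so the maximum possible is C(8,2) = 28.
Density = 7/28 = 1/4.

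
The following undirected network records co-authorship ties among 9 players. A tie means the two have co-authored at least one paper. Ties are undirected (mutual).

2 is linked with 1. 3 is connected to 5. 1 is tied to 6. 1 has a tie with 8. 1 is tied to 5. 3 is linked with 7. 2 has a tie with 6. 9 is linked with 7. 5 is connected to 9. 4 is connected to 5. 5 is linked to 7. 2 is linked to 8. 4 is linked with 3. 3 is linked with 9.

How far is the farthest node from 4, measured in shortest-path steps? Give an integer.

3

Distances from 4: 1:2, 2:3, 3:1, 5:1, 6:3, 7:2, 8:3, 9:2.
The largest is 3 (to 2, 6, and 8), so the eccentricity of 4 is 3.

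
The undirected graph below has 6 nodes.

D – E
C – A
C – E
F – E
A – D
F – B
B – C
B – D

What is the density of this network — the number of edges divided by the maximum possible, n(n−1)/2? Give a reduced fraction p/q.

There are 8 edges and 6 nodes, so the maximum possible is C(6,2) = 15.
Density = 8/15.

8/15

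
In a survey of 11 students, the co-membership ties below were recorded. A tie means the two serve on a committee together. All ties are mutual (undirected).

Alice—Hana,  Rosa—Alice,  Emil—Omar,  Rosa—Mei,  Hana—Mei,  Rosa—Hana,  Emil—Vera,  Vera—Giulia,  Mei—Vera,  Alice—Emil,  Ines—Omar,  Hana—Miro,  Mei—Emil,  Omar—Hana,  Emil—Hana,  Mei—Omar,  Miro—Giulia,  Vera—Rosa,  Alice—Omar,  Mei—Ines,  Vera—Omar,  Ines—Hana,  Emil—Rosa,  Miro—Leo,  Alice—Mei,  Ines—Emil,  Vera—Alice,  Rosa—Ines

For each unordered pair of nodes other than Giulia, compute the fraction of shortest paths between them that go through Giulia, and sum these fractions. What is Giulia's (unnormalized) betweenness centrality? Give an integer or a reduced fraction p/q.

2

Pairs whose geodesics pass through Giulia — Miro–Vera: 1; Leo–Vera: 1.
All other pairs contribute 0.
Summing the contributions gives betweenness(Giulia) = 2.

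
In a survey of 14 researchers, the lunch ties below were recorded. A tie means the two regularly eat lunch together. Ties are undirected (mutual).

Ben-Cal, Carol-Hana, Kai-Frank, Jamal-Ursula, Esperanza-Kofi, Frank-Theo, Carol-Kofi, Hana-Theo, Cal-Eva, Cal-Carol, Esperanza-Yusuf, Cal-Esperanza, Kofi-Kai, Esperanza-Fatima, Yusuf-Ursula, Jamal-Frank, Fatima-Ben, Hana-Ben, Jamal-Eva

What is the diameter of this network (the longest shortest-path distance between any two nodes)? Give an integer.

Eccentricity of each node (its greatest distance to any other): Ben:4, Cal:3, Carol:4, Esperanza:4, Eva:3, Fatima:4, Frank:4, Hana:4, Jamal:4, Kai:4, Kofi:3, Theo:4, Ursula:4, Yusuf:4.
The maximum eccentricity is 4, realized for instance by the pair Theo–Yusuf via Theo – Frank – Jamal – Ursula – Yusuf. So the diameter is 4.

4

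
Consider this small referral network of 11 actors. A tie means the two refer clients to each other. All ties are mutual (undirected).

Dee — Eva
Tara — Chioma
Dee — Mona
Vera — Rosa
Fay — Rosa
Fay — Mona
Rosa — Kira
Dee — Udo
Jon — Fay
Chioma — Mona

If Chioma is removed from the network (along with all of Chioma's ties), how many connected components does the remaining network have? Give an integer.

2

Without Chioma, the remaining ties split the others into: {Dee, Eva, Fay, Jon, Kira, Mona, Rosa, Udo, Vera}; {Tara}.
That's 2 separate components.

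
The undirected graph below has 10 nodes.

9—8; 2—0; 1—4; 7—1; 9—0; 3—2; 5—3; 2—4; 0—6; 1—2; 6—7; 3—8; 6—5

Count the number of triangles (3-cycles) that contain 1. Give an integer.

1's neighbors: 2, 4, and 7.
Neighbor pairs that are themselves tied: 1–2–4. Each forms one triangle with 1, for 1 in total.

1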